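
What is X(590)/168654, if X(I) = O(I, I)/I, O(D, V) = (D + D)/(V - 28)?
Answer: 1/47391774 ≈ 2.1101e-8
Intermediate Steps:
O(D, V) = 2*D/(-28 + V) (O(D, V) = (2*D)/(-28 + V) = 2*D/(-28 + V))
X(I) = 2/(-28 + I) (X(I) = (2*I/(-28 + I))/I = 2/(-28 + I))
X(590)/168654 = (2/(-28 + 590))/168654 = (2/562)*(1/168654) = (2*(1/562))*(1/168654) = (1/281)*(1/168654) = 1/47391774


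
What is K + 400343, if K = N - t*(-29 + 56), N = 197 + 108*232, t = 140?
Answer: 421816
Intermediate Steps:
N = 25253 (N = 197 + 25056 = 25253)
K = 21473 (K = 25253 - 140*(-29 + 56) = 25253 - 140*27 = 25253 - 1*3780 = 25253 - 3780 = 21473)
K + 400343 = 21473 + 400343 = 421816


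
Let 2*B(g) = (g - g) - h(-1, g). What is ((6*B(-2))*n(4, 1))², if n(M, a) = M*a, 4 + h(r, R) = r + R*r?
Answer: 1296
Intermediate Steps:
h(r, R) = -4 + r + R*r (h(r, R) = -4 + (r + R*r) = -4 + r + R*r)
B(g) = 5/2 + g/2 (B(g) = ((g - g) - (-4 - 1 + g*(-1)))/2 = (0 - (-4 - 1 - g))/2 = (0 - (-5 - g))/2 = (0 + (5 + g))/2 = (5 + g)/2 = 5/2 + g/2)
((6*B(-2))*n(4, 1))² = ((6*(5/2 + (½)*(-2)))*(4*1))² = ((6*(5/2 - 1))*4)² = ((6*(3/2))*4)² = (9*4)² = 36² = 1296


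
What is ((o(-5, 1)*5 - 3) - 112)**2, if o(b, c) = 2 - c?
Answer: 12100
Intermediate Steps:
((o(-5, 1)*5 - 3) - 112)**2 = (((2 - 1*1)*5 - 3) - 112)**2 = (((2 - 1)*5 - 3) - 112)**2 = ((1*5 - 3) - 112)**2 = ((5 - 3) - 112)**2 = (2 - 112)**2 = (-110)**2 = 12100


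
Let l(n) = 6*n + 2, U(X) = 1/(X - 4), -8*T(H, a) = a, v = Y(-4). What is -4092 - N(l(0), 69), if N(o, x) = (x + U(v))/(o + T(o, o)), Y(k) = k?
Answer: -57839/14 ≈ -4131.4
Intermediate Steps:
v = -4
T(H, a) = -a/8
U(X) = 1/(-4 + X)
l(n) = 2 + 6*n
N(o, x) = 8*(-1/8 + x)/(7*o) (N(o, x) = (x + 1/(-4 - 4))/(o - o/8) = (x + 1/(-8))/((7*o/8)) = (x - 1/8)*(8/(7*o)) = (-1/8 + x)*(8/(7*o)) = 8*(-1/8 + x)/(7*o))
-4092 - N(l(0), 69) = -4092 - (-1 + 8*69)/(7*(2 + 6*0)) = -4092 - (-1 + 552)/(7*(2 + 0)) = -4092 - 551/(7*2) = -4092 - 1*551/14 = -4092 - 551/14 = -57839/14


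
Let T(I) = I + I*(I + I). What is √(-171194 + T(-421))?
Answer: √182867 ≈ 427.63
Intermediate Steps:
T(I) = I + 2*I² (T(I) = I + I*(2*I) = I + 2*I²)
√(-171194 + T(-421)) = √(-171194 - 421*(1 + 2*(-421))) = √(-171194 - 421*(1 - 842)) = √(-171194 - 421*(-841)) = √(-171194 + 354061) = √182867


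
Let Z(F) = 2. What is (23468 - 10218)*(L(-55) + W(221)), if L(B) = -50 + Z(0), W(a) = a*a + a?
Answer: 649435500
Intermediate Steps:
W(a) = a + a² (W(a) = a² + a = a + a²)
L(B) = -48 (L(B) = -50 + 2 = -48)
(23468 - 10218)*(L(-55) + W(221)) = (23468 - 10218)*(-48 + 221*(1 + 221)) = 13250*(-48 + 221*222) = 13250*(-48 + 49062) = 13250*49014 = 649435500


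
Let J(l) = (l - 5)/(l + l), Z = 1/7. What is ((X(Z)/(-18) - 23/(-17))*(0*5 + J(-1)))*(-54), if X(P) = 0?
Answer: -3726/17 ≈ -219.18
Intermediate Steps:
Z = ⅐ ≈ 0.14286
J(l) = (-5 + l)/(2*l) (J(l) = (-5 + l)/((2*l)) = (-5 + l)*(1/(2*l)) = (-5 + l)/(2*l))
((X(Z)/(-18) - 23/(-17))*(0*5 + J(-1)))*(-54) = ((0/(-18) - 23/(-17))*(0*5 + (½)*(-5 - 1)/(-1)))*(-54) = ((0*(-1/18) - 23*(-1/17))*(0 + (½)*(-1)*(-6)))*(-54) = ((0 + 23/17)*(0 + 3))*(-54) = ((23/17)*3)*(-54) = (69/17)*(-54) = -3726/17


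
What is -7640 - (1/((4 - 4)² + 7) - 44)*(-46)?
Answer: -67602/7 ≈ -9657.4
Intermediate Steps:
-7640 - (1/((4 - 4)² + 7) - 44)*(-46) = -7640 - (1/(0² + 7) - 44)*(-46) = -7640 - (1/(0 + 7) - 44)*(-46) = -7640 - (1/7 - 44)*(-46) = -7640 - (⅐ - 44)*(-46) = -7640 - (-307)*(-46)/7 = -7640 - 1*14122/7 = -7640 - 14122/7 = -67602/7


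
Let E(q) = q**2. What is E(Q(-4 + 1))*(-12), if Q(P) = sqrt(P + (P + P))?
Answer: 108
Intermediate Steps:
Q(P) = sqrt(3)*sqrt(P) (Q(P) = sqrt(P + 2*P) = sqrt(3*P) = sqrt(3)*sqrt(P))
E(Q(-4 + 1))*(-12) = (sqrt(3)*sqrt(-4 + 1))**2*(-12) = (sqrt(3)*sqrt(-3))**2*(-12) = (sqrt(3)*(I*sqrt(3)))**2*(-12) = (3*I)**2*(-12) = -9*(-12) = 108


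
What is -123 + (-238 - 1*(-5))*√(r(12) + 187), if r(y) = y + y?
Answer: -123 - 233*√211 ≈ -3507.5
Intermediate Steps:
r(y) = 2*y
-123 + (-238 - 1*(-5))*√(r(12) + 187) = -123 + (-238 - 1*(-5))*√(2*12 + 187) = -123 + (-238 + 5)*√(24 + 187) = -123 - 233*√211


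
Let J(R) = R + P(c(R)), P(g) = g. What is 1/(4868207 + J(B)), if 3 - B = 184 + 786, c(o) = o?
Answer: 1/4866273 ≈ 2.0550e-7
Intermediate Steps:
B = -967 (B = 3 - (184 + 786) = 3 - 1*970 = 3 - 970 = -967)
J(R) = 2*R (J(R) = R + R = 2*R)
1/(4868207 + J(B)) = 1/(4868207 + 2*(-967)) = 1/(4868207 - 1934) = 1/4866273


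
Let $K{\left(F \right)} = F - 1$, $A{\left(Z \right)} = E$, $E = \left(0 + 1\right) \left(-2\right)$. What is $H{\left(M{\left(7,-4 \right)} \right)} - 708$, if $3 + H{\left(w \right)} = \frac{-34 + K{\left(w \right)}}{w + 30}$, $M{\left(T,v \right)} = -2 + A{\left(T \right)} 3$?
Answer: $- \frac{15685}{22} \approx -712.95$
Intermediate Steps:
$E = -2$ ($E = 1 \left(-2\right) = -2$)
$A{\left(Z \right)} = -2$
$K{\left(F \right)} = -1 + F$
$M{\left(T,v \right)} = -8$ ($M{\left(T,v \right)} = -2 - 6 = -8$)
$H{\left(w \right)} = -3 + \frac{-35 + w}{30 + w}$ ($H{\left(w \right)} = -3 + \frac{-34 + \left(-1 + w\right)}{w + 30} = -3 + \frac{-35 + w}{30 + w}$)
$H{\left(M{\left(7,-4 \right)} \right)} - 708 = \frac{-125 - -16}{30 - 8} - 708 = \frac{-125 + 16}{22} - 708 = \frac{1}{22} \left(-109\right) - 708 = - \frac{109}{22} - 708 = - \frac{15685}{22}$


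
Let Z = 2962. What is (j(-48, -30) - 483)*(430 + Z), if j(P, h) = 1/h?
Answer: -24576736/15 ≈ -1.6384e+6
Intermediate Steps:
(j(-48, -30) - 483)*(430 + Z) = (1/(-30) - 483)*(430 + 2962) = (-1/30 - 483)*3392 = -14491/30*3392 = -24576736/15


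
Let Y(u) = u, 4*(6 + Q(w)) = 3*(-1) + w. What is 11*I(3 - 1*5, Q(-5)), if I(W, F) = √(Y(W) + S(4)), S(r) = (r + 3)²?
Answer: 11*√47 ≈ 75.412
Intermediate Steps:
Q(w) = -27/4 + w/4 (Q(w) = -6 + (3*(-1) + w)/4 = -6 + (-3 + w)/4 = -6 + (-¾ + w/4) = -27/4 + w/4)
S(r) = (3 + r)²
I(W, F) = √(49 + W) (I(W, F) = √(W + (3 + 4)²) = √(W + 7²) = √(W + 49) = √(49 + W))
11*I(3 - 1*5, Q(-5)) = 11*√(49 + (3 - 1*5)) = 11*√(49 + (3 - 5)) = 11*√(49 - 2) = 11*√47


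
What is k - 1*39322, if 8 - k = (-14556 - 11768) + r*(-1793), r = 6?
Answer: -2232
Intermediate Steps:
k = 37090 (k = 8 - ((-14556 - 11768) + 6*(-1793)) = 8 - (-26324 - 10758) = 8 - 1*(-37082) = 8 + 37082 = 37090)
k - 1*39322 = 37090 - 1*39322 = 37090 - 39322 = -2232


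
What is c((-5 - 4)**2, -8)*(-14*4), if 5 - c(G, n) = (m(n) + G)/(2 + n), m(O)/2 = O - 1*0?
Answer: -2660/3 ≈ -886.67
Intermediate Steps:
m(O) = 2*O (m(O) = 2*(O - 1*0) = 2*(O + 0) = 2*O)
c(G, n) = 5 - (G + 2*n)/(2 + n) (c(G, n) = 5 - (2*n + G)/(2 + n) = 5 - (G + 2*n)/(2 + n))
c((-5 - 4)**2, -8)*(-14*4) = ((10 - (-5 - 4)**2 + 3*(-8))/(2 - 8))*(-14*4) = ((10 - 1*(-9)**2 - 24)/(-6))*(-56) = -(10 - 1*81 - 24)/6*(-56) = -(10 - 81 - 24)/6*(-56) = -1/6*(-95)*(-56) = (95/6)*(-56) = -2660/3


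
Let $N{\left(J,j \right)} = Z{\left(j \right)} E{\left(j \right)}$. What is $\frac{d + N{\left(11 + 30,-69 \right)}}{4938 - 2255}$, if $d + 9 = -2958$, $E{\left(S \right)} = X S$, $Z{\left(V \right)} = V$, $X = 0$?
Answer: $- \frac{2967}{2683} \approx -1.1059$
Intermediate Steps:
$E{\left(S \right)} = 0$ ($E{\left(S \right)} = 0 S = 0$)
$d = -2967$ ($d = -9 - 2958 = -2967$)
$N{\left(J,j \right)} = 0$ ($N{\left(J,j \right)} = j 0 = 0$)
$\frac{d + N{\left(11 + 30,-69 \right)}}{4938 - 2255} = \frac{-2967 + 0}{4938 - 2255} = - \frac{2967}{2683}$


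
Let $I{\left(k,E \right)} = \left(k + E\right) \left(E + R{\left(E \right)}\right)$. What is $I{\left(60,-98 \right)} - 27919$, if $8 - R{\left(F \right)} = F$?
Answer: $-28223$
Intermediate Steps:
$R{\left(F \right)} = 8 - F$
$I{\left(k,E \right)} = 8 E + 8 k$ ($I{\left(k,E \right)} = \left(k + E\right) \left(E - \left(-8 + E\right)\right) = \left(E + k\right) 8 = 8 E + 8 k$)
$I{\left(60,-98 \right)} - 27919 = \left(8 \left(-98\right) + 8 \cdot 60\right) - 27919 = \left(-784 + 480\right) - 27919 = -304 - 27919 = -28223$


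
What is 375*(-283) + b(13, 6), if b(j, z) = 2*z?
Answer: -106113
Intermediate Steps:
375*(-283) + b(13, 6) = 375*(-283) + 2*6 = -106125 + 12 = -106113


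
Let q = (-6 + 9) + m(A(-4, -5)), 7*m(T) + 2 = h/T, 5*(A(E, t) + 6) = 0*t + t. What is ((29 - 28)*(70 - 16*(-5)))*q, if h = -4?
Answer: 20550/49 ≈ 419.39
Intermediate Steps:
A(E, t) = -6 + t/5 (A(E, t) = -6 + (0*t + t)/5 = -6 + (0 + t)/5 = -6 + t/5)
m(T) = -2/7 - 4/(7*T) (m(T) = -2/7 + (-4/T)/7 = -2/7 - 4/(7*T))
q = 137/49 (q = (-6 + 9) + 2*(-2 - (-6 + (1/5)*(-5)))/(7*(-6 + (1/5)*(-5))) = 3 + 2*(-2 - (-6 - 1))/(7*(-6 - 1)) = 3 + (2/7)*(-2 - 1*(-7))/(-7) = 3 + (2/7)*(-1/7)*(-2 + 7) = 3 + (2/7)*(-1/7)*5 = 3 - 10/49 = 137/49 ≈ 2.7959)
((29 - 28)*(70 - 16*(-5)))*q = ((29 - 28)*(70 - 16*(-5)))*(137/49) = (1*(70 + 80))*(137/49) = (1*150)*(137/49) = 150*(137/49) = 20550/49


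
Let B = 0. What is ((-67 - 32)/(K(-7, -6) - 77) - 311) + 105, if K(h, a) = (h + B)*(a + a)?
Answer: -1541/7 ≈ -220.14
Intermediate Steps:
K(h, a) = 2*a*h (K(h, a) = (h + 0)*(a + a) = h*(2*a) = 2*a*h)
((-67 - 32)/(K(-7, -6) - 77) - 311) + 105 = ((-67 - 32)/(2*(-6)*(-7) - 77) - 311) + 105 = (-99/(84 - 77) - 311) + 105 = (-99/7 - 311) + 105 = -2276/7 + 105 = -1541/7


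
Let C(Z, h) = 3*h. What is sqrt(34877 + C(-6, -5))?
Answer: sqrt(34862) ≈ 186.71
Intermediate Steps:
sqrt(34877 + C(-6, -5)) = sqrt(34877 + 3*(-5)) = sqrt(34877 - 15) = sqrt(34862)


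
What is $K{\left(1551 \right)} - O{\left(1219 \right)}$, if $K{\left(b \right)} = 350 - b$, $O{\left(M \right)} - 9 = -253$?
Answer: $-957$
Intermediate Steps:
$O{\left(M \right)} = -244$ ($O{\left(M \right)} = 9 - 253 = -244$)
$K{\left(1551 \right)} - O{\left(1219 \right)} = \left(350 - 1551\right) - -244 = \left(350 - 1551\right) + 244 = -1201 + 244 = -957$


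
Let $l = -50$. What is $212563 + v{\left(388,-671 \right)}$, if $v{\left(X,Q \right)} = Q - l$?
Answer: $211942$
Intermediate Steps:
$v{\left(X,Q \right)} = 50 + Q$ ($v{\left(X,Q \right)} = Q - -50 = Q + 50 = 50 + Q$)
$212563 + v{\left(388,-671 \right)} = 212563 + \left(50 - 671\right) = 212563 - 621 = 211942$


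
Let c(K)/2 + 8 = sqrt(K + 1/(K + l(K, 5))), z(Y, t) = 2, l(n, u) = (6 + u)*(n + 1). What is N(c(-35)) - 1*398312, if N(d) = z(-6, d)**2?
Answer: -398308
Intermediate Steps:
l(n, u) = (1 + n)*(6 + u) (l(n, u) = (6 + u)*(1 + n) = (1 + n)*(6 + u))
c(K) = -16 + 2*sqrt(K + 1/(11 + 12*K)) (c(K) = -16 + 2*sqrt(K + 1/(K + (6 + 5 + 6*K + K*5))) = -16 + 2*sqrt(K + 1/(K + (6 + 5 + 6*K + 5*K))) = -16 + 2*sqrt(K + 1/(K + (11 + 11*K))) = -16 + 2*sqrt(K + 1/(11 + 12*K)))
N(d) = 4 (N(d) = 2**2 = 4)
N(c(-35)) - 1*398312 = 4 - 1*398312 = 4 - 398312 = -398308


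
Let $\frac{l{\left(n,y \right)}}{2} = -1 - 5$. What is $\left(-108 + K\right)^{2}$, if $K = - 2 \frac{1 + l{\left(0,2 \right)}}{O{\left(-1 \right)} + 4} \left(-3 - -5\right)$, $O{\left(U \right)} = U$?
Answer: $\frac{78400}{9} \approx 8711.1$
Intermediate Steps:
$l{\left(n,y \right)} = -12$ ($l{\left(n,y \right)} = 2 \left(-1 - 5\right) = 2 \left(-6\right) = -12$)
$K = \frac{44}{3}$ ($K = - 2 \frac{1 - 12}{-1 + 4} \left(-3 - -5\right) = - 2 \left(- \frac{11}{3}\right) \left(-3 + 5\right) = - 2 \left(\left(-11\right) \frac{1}{3}\right) 2 = \left(-2\right) \left(- \frac{11}{3}\right) 2 = \frac{22}{3} \cdot 2 = \frac{44}{3} \approx 14.667$)
$\left(-108 + K\right)^{2} = \left(-108 + \frac{44}{3}\right)^{2} = \left(- \frac{280}{3}\right)^{2} = \frac{78400}{9}$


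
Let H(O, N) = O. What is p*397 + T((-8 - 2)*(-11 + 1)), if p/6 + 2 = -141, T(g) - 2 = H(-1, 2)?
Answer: -340625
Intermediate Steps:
T(g) = 1 (T(g) = 2 - 1 = 1)
p = -858 (p = -12 + 6*(-141) = -12 - 846 = -858)
p*397 + T((-8 - 2)*(-11 + 1)) = -858*397 + 1 = -340626 + 1 = -340625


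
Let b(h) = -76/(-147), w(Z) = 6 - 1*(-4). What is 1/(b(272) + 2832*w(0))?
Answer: 147/4163116 ≈ 3.5310e-5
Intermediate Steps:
w(Z) = 10 (w(Z) = 6 + 4 = 10)
b(h) = 76/147 (b(h) = -76*(-1/147) = 76/147)
1/(b(272) + 2832*w(0)) = 1/(76/147 + 2832*10) = 1/(76/147 + 28320) = 1/(4163116/147) = 147/4163116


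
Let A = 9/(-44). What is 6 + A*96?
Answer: -150/11 ≈ -13.636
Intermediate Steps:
A = -9/44 (A = 9*(-1/44) = -9/44 ≈ -0.20455)
6 + A*96 = 6 - 9/44*96 = 6 - 216/11 = -150/11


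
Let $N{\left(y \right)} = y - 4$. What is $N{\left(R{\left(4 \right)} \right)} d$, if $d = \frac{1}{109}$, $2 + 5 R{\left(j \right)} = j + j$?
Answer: $- \frac{14}{545} \approx -0.025688$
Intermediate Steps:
$R{\left(j \right)} = - \frac{2}{5} + \frac{2 j}{5}$ ($R{\left(j \right)} = - \frac{2}{5} + \frac{j + j}{5} = - \frac{2}{5} + \frac{2 j}{5}$)
$N{\left(y \right)} = -4 + y$
$d = \frac{1}{109} \approx 0.0091743$
$N{\left(R{\left(4 \right)} \right)} d = \left(-4 + \left(- \frac{2}{5} + \frac{2}{5} \cdot 4\right)\right) \frac{1}{109} = \left(-4 + \left(- \frac{2}{5} + \frac{8}{5}\right)\right) \frac{1}{109} = \left(-4 + \frac{6}{5}\right) \frac{1}{109} = \left(- \frac{14}{5}\right) \frac{1}{109} = - \frac{14}{545}$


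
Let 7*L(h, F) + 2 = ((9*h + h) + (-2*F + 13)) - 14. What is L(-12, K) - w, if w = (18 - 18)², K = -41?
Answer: -41/7 ≈ -5.8571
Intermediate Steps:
w = 0 (w = 0² = 0)
L(h, F) = -3/7 - 2*F/7 + 10*h/7 (L(h, F) = -2/7 + (((9*h + h) + (-2*F + 13)) - 14)/7 = -2/7 + ((10*h + (13 - 2*F)) - 14)/7 = -2/7 + ((13 - 2*F + 10*h) - 14)/7 = -2/7 + (-1 - 2*F + 10*h)/7 = -2/7 + (-⅐ - 2*F/7 + 10*h/7) = -3/7 - 2*F/7 + 10*h/7)
L(-12, K) - w = (-3/7 - 2/7*(-41) + (10/7)*(-12)) - 1*0 = (-3/7 + 82/7 - 120/7) + 0 = -41/7 + 0 = -41/7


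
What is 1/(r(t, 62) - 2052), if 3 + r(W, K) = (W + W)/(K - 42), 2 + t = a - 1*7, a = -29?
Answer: -5/10294 ≈ -0.00048572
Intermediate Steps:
t = -38 (t = -2 + (-29 - 1*7) = -2 + (-29 - 7) = -2 - 36 = -38)
r(W, K) = -3 + 2*W/(-42 + K) (r(W, K) = -3 + (W + W)/(K - 42) = -3 + (2*W)/(-42 + K) = -3 + 2*W/(-42 + K))
1/(r(t, 62) - 2052) = 1/((126 - 3*62 + 2*(-38))/(-42 + 62) - 2052) = 1/((126 - 186 - 76)/20 - 2052) = 1/((1/20)*(-136) - 2052) = 1/(-34/5 - 2052) = 1/(-10294/5) = -5/10294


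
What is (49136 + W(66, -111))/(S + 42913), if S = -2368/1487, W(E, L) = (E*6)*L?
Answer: 1100380/9115609 ≈ 0.12071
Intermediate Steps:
W(E, L) = 6*E*L (W(E, L) = (6*E)*L = 6*E*L)
S = -2368/1487 (S = -2368*1/1487 = -2368/1487 ≈ -1.5925)
(49136 + W(66, -111))/(S + 42913) = (49136 + 6*66*(-111))/(-2368/1487 + 42913) = (49136 - 43956)/(63809263/1487) = 5180*(1487/63809263) = 1100380/9115609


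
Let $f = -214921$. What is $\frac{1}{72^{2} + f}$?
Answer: $- \frac{1}{209737} \approx -4.7679 \cdot 10^{-6}$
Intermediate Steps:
$\frac{1}{72^{2} + f} = \frac{1}{72^{2} - 214921} = \frac{1}{5184 - 214921} = \frac{1}{-209737} = - \frac{1}{209737}$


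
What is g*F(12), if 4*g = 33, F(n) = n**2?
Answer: 1188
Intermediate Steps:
g = 33/4 (g = (1/4)*33 = 33/4 ≈ 8.2500)
g*F(12) = (33/4)*12**2 = (33/4)*144 = 1188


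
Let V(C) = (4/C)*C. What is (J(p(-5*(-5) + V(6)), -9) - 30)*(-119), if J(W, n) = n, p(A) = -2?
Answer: 4641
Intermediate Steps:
V(C) = 4
(J(p(-5*(-5) + V(6)), -9) - 30)*(-119) = (-9 - 30)*(-119) = -39*(-119) = 4641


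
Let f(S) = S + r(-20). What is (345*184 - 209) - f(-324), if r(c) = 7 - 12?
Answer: 63600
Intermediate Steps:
r(c) = -5
f(S) = -5 + S (f(S) = S - 5 = -5 + S)
(345*184 - 209) - f(-324) = (345*184 - 209) - (-5 - 324) = (63480 - 209) - 1*(-329) = 63271 + 329 = 63600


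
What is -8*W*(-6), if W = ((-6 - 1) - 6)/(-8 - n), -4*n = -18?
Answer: 1248/25 ≈ 49.920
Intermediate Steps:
n = 9/2 (n = -¼*(-18) = 9/2 ≈ 4.5000)
W = 26/25 (W = ((-6 - 1) - 6)/(-8 - 1*9/2) = (-7 - 6)/(-8 - 9/2) = -13/(-25/2) = -13*(-2/25) = 26/25 ≈ 1.0400)
-8*W*(-6) = -8*26/25*(-6) = -208/25*(-6) = 1248/25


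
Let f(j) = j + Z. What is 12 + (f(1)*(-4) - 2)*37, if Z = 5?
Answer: -950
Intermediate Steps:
f(j) = 5 + j (f(j) = j + 5 = 5 + j)
12 + (f(1)*(-4) - 2)*37 = 12 + ((5 + 1)*(-4) - 2)*37 = 12 + (6*(-4) - 2)*37 = 12 + (-24 - 2)*37 = 12 - 26*37 = 12 - 962 = -950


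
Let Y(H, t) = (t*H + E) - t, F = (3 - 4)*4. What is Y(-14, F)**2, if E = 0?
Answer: 3600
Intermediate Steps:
F = -4 (F = -1*4 = -4)
Y(H, t) = -t + H*t (Y(H, t) = (t*H + 0) - t = (H*t + 0) - t = H*t - t = -t + H*t)
Y(-14, F)**2 = (-4*(-1 - 14))**2 = (-4*(-15))**2 = 60**2 = 3600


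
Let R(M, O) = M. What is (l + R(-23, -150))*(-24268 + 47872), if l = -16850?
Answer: -398270292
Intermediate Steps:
(l + R(-23, -150))*(-24268 + 47872) = (-16850 - 23)*(-24268 + 47872) = -16873*23604 = -398270292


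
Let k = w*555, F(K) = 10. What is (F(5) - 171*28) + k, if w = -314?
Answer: -179048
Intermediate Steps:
k = -174270 (k = -314*555 = -174270)
(F(5) - 171*28) + k = (10 - 171*28) - 174270 = (10 - 4788) - 174270 = -4778 - 174270 = -179048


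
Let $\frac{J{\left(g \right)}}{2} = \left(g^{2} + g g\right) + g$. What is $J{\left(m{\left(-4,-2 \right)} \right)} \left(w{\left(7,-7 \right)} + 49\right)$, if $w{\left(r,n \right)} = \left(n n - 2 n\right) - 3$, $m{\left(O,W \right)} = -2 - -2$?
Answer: $0$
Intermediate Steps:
$m{\left(O,W \right)} = 0$ ($m{\left(O,W \right)} = -2 + 2 = 0$)
$J{\left(g \right)} = 2 g + 4 g^{2}$ ($J{\left(g \right)} = 2 \left(\left(g^{2} + g g\right) + g\right) = 2 \left(\left(g^{2} + g^{2}\right) + g\right) = 2 \left(2 g^{2} + g\right) = 2 \left(g + 2 g^{2}\right) = 2 g + 4 g^{2}$)
$w{\left(r,n \right)} = -3 + n^{2} - 2 n$ ($w{\left(r,n \right)} = \left(n^{2} - 2 n\right) - 3 = -3 + n^{2} - 2 n$)
$J{\left(m{\left(-4,-2 \right)} \right)} \left(w{\left(7,-7 \right)} + 49\right) = 2 \cdot 0 \left(1 + 2 \cdot 0\right) \left(\left(-3 + \left(-7\right)^{2} - -14\right) + 49\right) = 2 \cdot 0 \left(1 + 0\right) \left(\left(-3 + 49 + 14\right) + 49\right) = 2 \cdot 0 \cdot 1 \left(60 + 49\right) = 0 \cdot 109 = 0$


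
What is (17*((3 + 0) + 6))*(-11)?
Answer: -1683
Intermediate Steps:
(17*((3 + 0) + 6))*(-11) = (17*(3 + 6))*(-11) = (17*9)*(-11) = 153*(-11) = -1683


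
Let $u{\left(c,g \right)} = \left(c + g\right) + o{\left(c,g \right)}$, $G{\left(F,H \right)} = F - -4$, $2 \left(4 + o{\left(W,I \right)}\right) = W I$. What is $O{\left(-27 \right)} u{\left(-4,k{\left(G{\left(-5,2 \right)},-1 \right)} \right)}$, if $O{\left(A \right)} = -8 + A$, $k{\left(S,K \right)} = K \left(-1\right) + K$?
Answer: $280$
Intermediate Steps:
$o{\left(W,I \right)} = -4 + \frac{I W}{2}$ ($o{\left(W,I \right)} = -4 + \frac{W I}{2} = -4 + \frac{I W}{2}$)
$G{\left(F,H \right)} = 4 + F$ ($G{\left(F,H \right)} = F + 4 = 4 + F$)
$k{\left(S,K \right)} = 0$ ($k{\left(S,K \right)} = - K + K = 0$)
$u{\left(c,g \right)} = -4 + c + g + \frac{c g}{2}$ ($u{\left(c,g \right)} = \left(c + g\right) + \left(-4 + \frac{g c}{2}\right) = \left(c + g\right) + \left(-4 + \frac{c g}{2}\right) = -4 + c + g + \frac{c g}{2}$)
$O{\left(-27 \right)} u{\left(-4,k{\left(G{\left(-5,2 \right)},-1 \right)} \right)} = \left(-8 - 27\right) \left(-4 - 4 + 0 + \frac{1}{2} \left(-4\right) 0\right) = - 35 \left(-4 - 4 + 0 + 0\right) = \left(-35\right) \left(-8\right) = 280$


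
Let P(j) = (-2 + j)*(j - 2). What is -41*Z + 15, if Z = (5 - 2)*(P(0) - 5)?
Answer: 138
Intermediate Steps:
P(j) = (-2 + j)² (P(j) = (-2 + j)*(-2 + j) = (-2 + j)²)
Z = -3 (Z = (5 - 2)*((-2 + 0)² - 5) = 3*((-2)² - 5) = 3*(4 - 5) = 3*(-1) = -3)
-41*Z + 15 = -41*(-3) + 15 = 123 + 15 = 138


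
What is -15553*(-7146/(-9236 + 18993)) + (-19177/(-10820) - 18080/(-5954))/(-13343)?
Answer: 4342542388748160537/381226604784740 ≈ 11391.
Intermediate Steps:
-15553*(-7146/(-9236 + 18993)) + (-19177/(-10820) - 18080/(-5954))/(-13343) = -15553/(9757*(-1/7146)) + (-19177*(-1/10820) - 18080*(-1/5954))*(-1/13343) = -15553/(-9757/7146) + (19177/10820 + 9040/2977)*(-1/13343) = -15553*(-7146/9757) + (154902729/32211140)*(-1/13343) = 111141738/9757 - 154902729/429793241020 = 4342542388748160537/381226604784740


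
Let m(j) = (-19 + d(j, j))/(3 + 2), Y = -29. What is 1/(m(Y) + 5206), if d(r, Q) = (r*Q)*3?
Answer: 5/28534 ≈ 0.00017523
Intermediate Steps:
d(r, Q) = 3*Q*r (d(r, Q) = (Q*r)*3 = 3*Q*r)
m(j) = -19/5 + 3*j**2/5 (m(j) = (-19 + 3*j*j)/(3 + 2) = (-19 + 3*j**2)/5 = (-19 + 3*j**2)*(1/5) = -19/5 + 3*j**2/5)
1/(m(Y) + 5206) = 1/((-19/5 + (3/5)*(-29)**2) + 5206) = 1/((-19/5 + (3/5)*841) + 5206) = 1/((-19/5 + 2523/5) + 5206) = 1/(2504/5 + 5206) = 1/(28534/5) = 5/28534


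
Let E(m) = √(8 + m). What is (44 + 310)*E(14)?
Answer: 354*√22 ≈ 1660.4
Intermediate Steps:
(44 + 310)*E(14) = (44 + 310)*√(8 + 14) = 354*√22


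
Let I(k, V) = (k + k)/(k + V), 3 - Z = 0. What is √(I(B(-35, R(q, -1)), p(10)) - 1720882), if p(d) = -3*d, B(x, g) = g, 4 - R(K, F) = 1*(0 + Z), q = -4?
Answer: 2*I*√361815455/29 ≈ 1311.8*I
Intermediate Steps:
Z = 3 (Z = 3 - 1*0 = 3 + 0 = 3)
R(K, F) = 1 (R(K, F) = 4 - (0 + 3) = 4 - 3 = 1)
I(k, V) = 2*k/(V + k) (I(k, V) = (2*k)/(V + k) = 2*k/(V + k))
√(I(B(-35, R(q, -1)), p(10)) - 1720882) = √(2*1/(-3*10 + 1) - 1720882) = √(2*1/(-30 + 1) - 1720882) = √(2*1/(-29) - 1720882) = √(2*1*(-1/29) - 1720882) = √(-2/29 - 1720882) = √(-49905580/29) = 2*I*√361815455/29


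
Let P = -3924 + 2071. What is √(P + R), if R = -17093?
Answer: I*√18946 ≈ 137.64*I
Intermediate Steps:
P = -1853
√(P + R) = √(-1853 - 17093) = √(-18946) = I*√18946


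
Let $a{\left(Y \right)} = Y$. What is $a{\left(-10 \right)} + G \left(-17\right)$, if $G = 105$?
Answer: $-1795$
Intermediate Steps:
$a{\left(-10 \right)} + G \left(-17\right) = -10 + 105 \left(-17\right) = -10 - 1785 = -1795$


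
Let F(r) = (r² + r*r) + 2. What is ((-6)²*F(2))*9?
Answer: 3240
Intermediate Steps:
F(r) = 2 + 2*r² (F(r) = (r² + r²) + 2 = 2*r² + 2 = 2 + 2*r²)
((-6)²*F(2))*9 = ((-6)²*(2 + 2*2²))*9 = (36*(2 + 2*4))*9 = (36*(2 + 8))*9 = (36*10)*9 = 360*9 = 3240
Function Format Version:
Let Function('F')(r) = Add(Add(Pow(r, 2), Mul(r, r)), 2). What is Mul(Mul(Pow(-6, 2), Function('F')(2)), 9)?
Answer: 3240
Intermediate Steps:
Function('F')(r) = Add(2, Mul(2, Pow(r, 2))) (Function('F')(r) = Add(Add(Pow(r, 2), Pow(r, 2)), 2) = Add(Mul(2, Pow(r, 2)), 2) = Add(2, Mul(2, Pow(r, 2))))
Mul(Mul(Pow(-6, 2), Function('F')(2)), 9) = Mul(Mul(Pow(-6, 2), Add(2, Mul(2, Pow(2, 2)))), 9) = Mul(Mul(36, Add(2, Mul(2, 4))), 9) = Mul(Mul(36, Add(2, 8)), 9) = Mul(Mul(36, 10), 9) = Mul(360, 9) = 3240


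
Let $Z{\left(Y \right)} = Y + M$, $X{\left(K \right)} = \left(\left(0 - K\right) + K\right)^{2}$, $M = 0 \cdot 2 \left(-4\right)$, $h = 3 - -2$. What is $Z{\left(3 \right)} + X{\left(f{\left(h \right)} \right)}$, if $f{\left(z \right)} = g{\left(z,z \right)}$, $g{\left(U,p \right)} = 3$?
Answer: $3$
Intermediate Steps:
$h = 5$ ($h = 3 + 2 = 5$)
$f{\left(z \right)} = 3$
$M = 0$ ($M = 0 \left(-4\right) = 0$)
$X{\left(K \right)} = 0$ ($X{\left(K \right)} = \left(- K + K\right)^{2} = 0^{2} = 0$)
$Z{\left(Y \right)} = Y$ ($Z{\left(Y \right)} = Y + 0 = Y$)
$Z{\left(3 \right)} + X{\left(f{\left(h \right)} \right)} = 3 + 0 = 3$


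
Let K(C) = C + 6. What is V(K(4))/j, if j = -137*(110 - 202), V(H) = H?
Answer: 5/6302 ≈ 0.00079340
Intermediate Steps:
K(C) = 6 + C
j = 12604 (j = -137*(-92) = 12604)
V(K(4))/j = (6 + 4)/12604 = 10*(1/12604) = 5/6302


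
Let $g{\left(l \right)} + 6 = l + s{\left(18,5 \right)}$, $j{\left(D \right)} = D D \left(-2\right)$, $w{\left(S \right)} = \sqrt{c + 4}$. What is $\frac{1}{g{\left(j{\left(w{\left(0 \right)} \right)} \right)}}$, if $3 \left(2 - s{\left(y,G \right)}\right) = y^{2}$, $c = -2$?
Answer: $- \frac{1}{116} \approx -0.0086207$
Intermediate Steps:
$w{\left(S \right)} = \sqrt{2}$ ($w{\left(S \right)} = \sqrt{-2 + 4} = \sqrt{2}$)
$s{\left(y,G \right)} = 2 - \frac{y^{2}}{3}$
$j{\left(D \right)} = - 2 D^{2}$ ($j{\left(D \right)} = D^{2} \left(-2\right) = - 2 D^{2}$)
$g{\left(l \right)} = -112 + l$ ($g{\left(l \right)} = -6 + \left(l + \left(2 - \frac{18^{2}}{3}\right)\right) = -6 + \left(l + \left(2 - 108\right)\right) = -6 + \left(l - 106\right) = -6 + \left(-106 + l\right) = -112 + l$)
$\frac{1}{g{\left(j{\left(w{\left(0 \right)} \right)} \right)}} = \frac{1}{-112 - 2 \left(\sqrt{2}\right)^{2}} = \frac{1}{-112 - 4} = \frac{1}{-116} = - \frac{1}{116}$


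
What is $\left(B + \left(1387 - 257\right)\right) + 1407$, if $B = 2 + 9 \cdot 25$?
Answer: $2764$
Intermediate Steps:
$B = 227$ ($B = 2 + 225 = 227$)
$\left(B + \left(1387 - 257\right)\right) + 1407 = \left(227 + \left(1387 - 257\right)\right) + 1407 = \left(227 + 1130\right) + 1407 = 1357 + 1407 = 2764$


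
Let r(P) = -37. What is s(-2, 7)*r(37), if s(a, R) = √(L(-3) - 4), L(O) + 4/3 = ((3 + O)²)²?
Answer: -148*I*√3/3 ≈ -85.448*I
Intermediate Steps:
L(O) = -4/3 + (3 + O)⁴ (L(O) = -4/3 + ((3 + O)²)² = -4/3 + (3 + O)⁴)
s(a, R) = 4*I*√3/3 (s(a, R) = √((-4/3 + (3 - 3)⁴) - 4) = √((-4/3 + 0⁴) - 4) = √((-4/3 + 0) - 4) = √(-4/3 - 4) = √(-16/3) = 4*I*√3/3)
s(-2, 7)*r(37) = (4*I*√3/3)*(-37) = -148*I*√3/3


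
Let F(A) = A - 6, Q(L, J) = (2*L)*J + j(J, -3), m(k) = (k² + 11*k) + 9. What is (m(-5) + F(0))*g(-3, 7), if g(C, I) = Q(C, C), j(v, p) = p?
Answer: -405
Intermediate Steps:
m(k) = 9 + k² + 11*k
Q(L, J) = -3 + 2*J*L (Q(L, J) = (2*L)*J - 3 = 2*J*L - 3 = -3 + 2*J*L)
g(C, I) = -3 + 2*C² (g(C, I) = -3 + 2*C*C = -3 + 2*C²)
F(A) = -6 + A
(m(-5) + F(0))*g(-3, 7) = ((9 + (-5)² + 11*(-5)) + (-6 + 0))*(-3 + 2*(-3)²) = ((9 + 25 - 55) - 6)*(-3 + 2*9) = (-21 - 6)*(-3 + 18) = -27*15 = -405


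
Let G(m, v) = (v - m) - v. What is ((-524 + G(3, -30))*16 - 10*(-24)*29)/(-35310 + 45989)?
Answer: -1472/10679 ≈ -0.13784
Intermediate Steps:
G(m, v) = -m
((-524 + G(3, -30))*16 - 10*(-24)*29)/(-35310 + 45989) = ((-524 - 1*3)*16 - 10*(-24)*29)/(-35310 + 45989) = ((-524 - 3)*16 + 240*29)/10679 = (-527*16 + 6960)*(1/10679) = (-8432 + 6960)*(1/10679) = -1472*1/10679 = -1472/10679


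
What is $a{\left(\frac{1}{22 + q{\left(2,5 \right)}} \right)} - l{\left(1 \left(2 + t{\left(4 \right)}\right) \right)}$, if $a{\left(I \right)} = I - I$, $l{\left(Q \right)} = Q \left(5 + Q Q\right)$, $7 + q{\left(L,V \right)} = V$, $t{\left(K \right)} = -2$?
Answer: $0$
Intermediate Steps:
$q{\left(L,V \right)} = -7 + V$
$l{\left(Q \right)} = Q \left(5 + Q^{2}\right)$
$a{\left(I \right)} = 0$
$a{\left(\frac{1}{22 + q{\left(2,5 \right)}} \right)} - l{\left(1 \left(2 + t{\left(4 \right)}\right) \right)} = 0 - 1 \left(2 - 2\right) \left(5 + \left(1 \left(2 - 2\right)\right)^{2}\right) = 0 - 1 \cdot 0 \left(5 + \left(1 \cdot 0\right)^{2}\right) = 0 - 0 \left(5 + 0^{2}\right) = 0 - 0 \left(5 + 0\right) = 0 - 0 \cdot 5 = 0 - 0 = 0 + 0 = 0$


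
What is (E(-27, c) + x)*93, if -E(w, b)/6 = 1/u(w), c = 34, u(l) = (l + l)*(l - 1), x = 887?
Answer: 6929213/84 ≈ 82491.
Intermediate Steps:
u(l) = 2*l*(-1 + l) (u(l) = (2*l)*(-1 + l) = 2*l*(-1 + l))
E(w, b) = -3/(w*(-1 + w)) (E(w, b) = -6*1/(2*w*(-1 + w)) = -3/(w*(-1 + w)))
(E(-27, c) + x)*93 = (-3/(-27*(-1 - 27)) + 887)*93 = (-3*(-1/27)/(-28) + 887)*93 = (-3*(-1/27)*(-1/28) + 887)*93 = (-1/252 + 887)*93 = (223523/252)*93 = 6929213/84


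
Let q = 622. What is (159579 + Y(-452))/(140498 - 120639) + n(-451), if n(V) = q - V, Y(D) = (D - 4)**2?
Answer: 21676222/19859 ≈ 1091.5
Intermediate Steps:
Y(D) = (-4 + D)**2
n(V) = 622 - V
(159579 + Y(-452))/(140498 - 120639) + n(-451) = (159579 + (-4 - 452)**2)/(140498 - 120639) + (622 - 1*(-451)) = (159579 + (-456)**2)/19859 + (622 + 451) = (159579 + 207936)*(1/19859) + 1073 = 367515*(1/19859) + 1073 = 367515/19859 + 1073 = 21676222/19859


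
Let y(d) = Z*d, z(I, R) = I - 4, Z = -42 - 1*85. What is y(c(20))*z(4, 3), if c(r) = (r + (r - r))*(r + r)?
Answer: 0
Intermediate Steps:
Z = -127 (Z = -42 - 85 = -127)
c(r) = 2*r² (c(r) = (r + 0)*(2*r) = r*(2*r) = 2*r²)
z(I, R) = -4 + I
y(d) = -127*d
y(c(20))*z(4, 3) = (-254*20²)*(-4 + 4) = -254*400*0 = -127*800*0 = -101600*0 = 0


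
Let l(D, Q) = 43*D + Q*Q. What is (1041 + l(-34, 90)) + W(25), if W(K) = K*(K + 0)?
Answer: 8304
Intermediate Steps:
W(K) = K² (W(K) = K*K = K²)
l(D, Q) = Q² + 43*D (l(D, Q) = 43*D + Q² = Q² + 43*D)
(1041 + l(-34, 90)) + W(25) = (1041 + (90² + 43*(-34))) + 25² = (1041 + (8100 - 1462)) + 625 = (1041 + 6638) + 625 = 7679 + 625 = 8304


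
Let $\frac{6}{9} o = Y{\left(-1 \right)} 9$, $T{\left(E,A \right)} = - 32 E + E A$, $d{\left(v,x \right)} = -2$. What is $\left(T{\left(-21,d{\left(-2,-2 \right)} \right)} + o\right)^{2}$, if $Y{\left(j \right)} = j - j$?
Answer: $509796$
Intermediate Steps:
$Y{\left(j \right)} = 0$
$T{\left(E,A \right)} = - 32 E + A E$
$o = 0$ ($o = \frac{3 \cdot 0 \cdot 9}{2} = \frac{3}{2} \cdot 0 = 0$)
$\left(T{\left(-21,d{\left(-2,-2 \right)} \right)} + o\right)^{2} = \left(- 21 \left(-32 - 2\right) + 0\right)^{2} = \left(\left(-21\right) \left(-34\right) + 0\right)^{2} = \left(714 + 0\right)^{2} = 714^{2} = 509796$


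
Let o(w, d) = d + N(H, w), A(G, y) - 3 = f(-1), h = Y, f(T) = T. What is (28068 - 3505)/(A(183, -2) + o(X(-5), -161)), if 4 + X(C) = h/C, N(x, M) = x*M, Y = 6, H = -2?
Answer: -122815/743 ≈ -165.30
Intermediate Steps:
h = 6
A(G, y) = 2 (A(G, y) = 3 - 1 = 2)
N(x, M) = M*x
X(C) = -4 + 6/C
o(w, d) = d - 2*w (o(w, d) = d + w*(-2) = d - 2*w)
(28068 - 3505)/(A(183, -2) + o(X(-5), -161)) = (28068 - 3505)/(2 + (-161 - 2*(-4 + 6/(-5)))) = 24563/(2 + (-161 - 2*(-4 + 6*(-⅕)))) = 24563/(2 + (-161 - 2*(-4 - 6/5))) = 24563/(2 + (-161 - 2*(-26/5))) = 24563/(2 + (-161 + 52/5)) = 24563/(2 - 753/5) = 24563/(-743/5) = 24563*(-5/743) = -122815/743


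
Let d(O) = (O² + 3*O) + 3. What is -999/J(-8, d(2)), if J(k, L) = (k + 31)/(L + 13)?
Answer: -25974/23 ≈ -1129.3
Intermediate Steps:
d(O) = 3 + O² + 3*O
J(k, L) = (31 + k)/(13 + L)
-999/J(-8, d(2)) = -999*(13 + (3 + 2² + 3*2))/(31 - 8) = -999/(23/(13 + (3 + 4 + 6))) = -999/(23/(13 + 13)) = -999/(23/26) = -999/((1/26)*23) = -999/23/26 = -999*26/23 = -25974/23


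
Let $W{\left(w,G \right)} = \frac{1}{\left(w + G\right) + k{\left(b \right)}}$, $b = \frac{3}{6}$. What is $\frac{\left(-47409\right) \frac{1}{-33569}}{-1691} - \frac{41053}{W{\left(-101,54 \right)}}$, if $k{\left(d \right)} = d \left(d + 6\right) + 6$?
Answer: $\frac{351887514726901}{227060716} \approx 1.5498 \cdot 10^{6}$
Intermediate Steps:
$b = \frac{1}{2}$ ($b = 3 \cdot \frac{1}{6} = \frac{1}{2} \approx 0.5$)
$k{\left(d \right)} = 6 + d \left(6 + d\right)$ ($k{\left(d \right)} = d \left(6 + d\right) + 6 = 6 + d \left(6 + d\right)$)
$W{\left(w,G \right)} = \frac{1}{\frac{37}{4} + G + w}$ ($W{\left(w,G \right)} = \frac{1}{\left(w + G\right) + \left(6 + \left(\frac{1}{2}\right)^{2} + 6 \cdot \frac{1}{2}\right)} = \frac{1}{\left(G + w\right) + \left(6 + \frac{1}{4} + 3\right)} = \frac{1}{\left(G + w\right) + \frac{37}{4}} = \frac{1}{\frac{37}{4} + G + w}$)
$\frac{\left(-47409\right) \frac{1}{-33569}}{-1691} - \frac{41053}{W{\left(-101,54 \right)}} = \frac{\left(-47409\right) \frac{1}{-33569}}{-1691} - \frac{41053}{4 \frac{1}{37 + 4 \cdot 54 + 4 \left(-101\right)}} = \left(-47409\right) \left(- \frac{1}{33569}\right) \left(- \frac{1}{1691}\right) - \frac{41053}{4 \frac{1}{37 + 216 - 404}} = \frac{47409}{33569} \left(- \frac{1}{1691}\right) - \frac{41053}{4 \frac{1}{-151}} = - \frac{47409}{56765179} - \frac{41053}{4 \left(- \frac{1}{151}\right)} = - \frac{47409}{56765179} - \frac{41053}{- \frac{4}{151}} = - \frac{47409}{56765179} - - \frac{6199003}{4} = - \frac{47409}{56765179} + \frac{6199003}{4} = \frac{351887514726901}{227060716}$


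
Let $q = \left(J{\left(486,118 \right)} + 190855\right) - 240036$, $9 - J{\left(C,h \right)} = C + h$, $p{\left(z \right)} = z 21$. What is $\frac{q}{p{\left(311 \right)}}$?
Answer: $- \frac{16592}{2177} \approx -7.6215$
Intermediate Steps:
$p{\left(z \right)} = 21 z$
$J{\left(C,h \right)} = 9 - C - h$ ($J{\left(C,h \right)} = 9 - \left(C + h\right) = 9 - C - h$)
$q = -49776$ ($q = \left(\left(9 - 486 - 118\right) + 190855\right) - 240036 = \left(-595 + 190855\right) - 240036 = 190260 - 240036 = -49776$)
$\frac{q}{p{\left(311 \right)}} = - \frac{49776}{21 \cdot 311} = - \frac{49776}{6531} = \left(-49776\right) \frac{1}{6531} = - \frac{16592}{2177}$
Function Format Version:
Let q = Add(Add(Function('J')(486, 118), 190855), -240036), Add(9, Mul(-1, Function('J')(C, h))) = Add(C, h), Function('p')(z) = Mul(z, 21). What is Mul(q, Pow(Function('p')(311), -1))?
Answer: Rational(-16592, 2177) ≈ -7.6215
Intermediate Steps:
Function('p')(z) = Mul(21, z)
Function('J')(C, h) = Add(9, Mul(-1, C), Mul(-1, h)) (Function('J')(C, h) = Add(9, Mul(-1, Add(C, h))) = Add(9, Add(Mul(-1, C), Mul(-1, h))) = Add(9, Mul(-1, C), Mul(-1, h)))
q = -49776 (q = Add(Add(Add(9, Mul(-1, 486), Mul(-1, 118)), 190855), -240036) = Add(Add(Add(9, -486, -118), 190855), -240036) = Add(Add(-595, 190855), -240036) = Add(190260, -240036) = -49776)
Mul(q, Pow(Function('p')(311), -1)) = Mul(-49776, Pow(Mul(21, 311), -1)) = Mul(-49776, Pow(6531, -1)) = Mul(-49776, Rational(1, 6531)) = Rational(-16592, 2177)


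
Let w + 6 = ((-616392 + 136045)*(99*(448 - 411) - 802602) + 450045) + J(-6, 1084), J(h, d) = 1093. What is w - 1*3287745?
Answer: 383765115220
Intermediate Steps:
w = 383768402965 (w = -6 + (((-616392 + 136045)*(99*(448 - 411) - 802602) + 450045) + 1093) = -6 + ((-480347*(99*37 - 802602) + 450045) + 1093) = -6 + ((-480347*(3663 - 802602) + 450045) + 1093) = -6 + ((-480347*(-798939) + 450045) + 1093) = -6 + ((383767951833 + 450045) + 1093) = -6 + (383768401878 + 1093) = -6 + 383768402971 = 383768402965)
w - 1*3287745 = 383768402965 - 1*3287745 = 383768402965 - 3287745 = 383765115220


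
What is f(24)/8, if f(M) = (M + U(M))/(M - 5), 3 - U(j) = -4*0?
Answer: 27/152 ≈ 0.17763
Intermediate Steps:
U(j) = 3 (U(j) = 3 - (-4)*0 = 3 - 1*0 = 3 + 0 = 3)
f(M) = (3 + M)/(-5 + M) (f(M) = (M + 3)/(M - 5) = (3 + M)/(-5 + M))
f(24)/8 = ((3 + 24)/(-5 + 24))/8 = (27/19)*(⅛) = 27/152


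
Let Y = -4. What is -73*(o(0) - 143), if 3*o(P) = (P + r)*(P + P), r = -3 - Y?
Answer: 10439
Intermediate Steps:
r = 1 (r = -3 - 1*(-4) = -3 + 4 = 1)
o(P) = 2*P*(1 + P)/3 (o(P) = ((P + 1)*(P + P))/3 = ((1 + P)*(2*P))/3 = (2*P*(1 + P))/3 = 2*P*(1 + P)/3)
-73*(o(0) - 143) = -73*((⅔)*0*(1 + 0) - 143) = -73*((⅔)*0*1 - 143) = -73*(0 - 143) = -73*(-143) = 10439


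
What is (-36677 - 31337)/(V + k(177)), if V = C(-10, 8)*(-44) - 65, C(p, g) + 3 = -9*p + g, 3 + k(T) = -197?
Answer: 68014/4445 ≈ 15.301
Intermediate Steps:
k(T) = -200 (k(T) = -3 - 197 = -200)
C(p, g) = -3 + g - 9*p (C(p, g) = -3 + (-9*p + g) = -3 + (g - 9*p) = -3 + g - 9*p)
V = -4245 (V = (-3 + 8 - 9*(-10))*(-44) - 65 = (-3 + 8 + 90)*(-44) - 65 = 95*(-44) - 65 = -4180 - 65 = -4245)
(-36677 - 31337)/(V + k(177)) = (-36677 - 31337)/(-4245 - 200) = -68014/(-4445) = -68014*(-1/4445) = 68014/4445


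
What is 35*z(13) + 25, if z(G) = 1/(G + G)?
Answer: 685/26 ≈ 26.346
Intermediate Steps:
z(G) = 1/(2*G)
35*z(13) + 25 = 35*((½)/13) + 25 = 35*((½)*(1/13)) + 25 = 35*(1/26) + 25 = 35/26 + 25 = 685/26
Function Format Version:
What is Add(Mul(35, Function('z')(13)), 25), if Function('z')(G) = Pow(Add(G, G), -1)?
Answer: Rational(685, 26) ≈ 26.346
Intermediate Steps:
Function('z')(G) = Mul(Rational(1, 2), Pow(G, -1)) (Function('z')(G) = Pow(Mul(2, G), -1) = Mul(Rational(1, 2), Pow(G, -1)))
Add(Mul(35, Function('z')(13)), 25) = Add(Mul(35, Mul(Rational(1, 2), Pow(13, -1))), 25) = Add(Mul(35, Mul(Rational(1, 2), Rational(1, 13))), 25) = Add(Mul(35, Rational(1, 26)), 25) = Add(Rational(35, 26), 25) = Rational(685, 26)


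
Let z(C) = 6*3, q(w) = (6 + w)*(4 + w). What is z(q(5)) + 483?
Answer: 501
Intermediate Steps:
q(w) = (4 + w)*(6 + w)
z(C) = 18
z(q(5)) + 483 = 18 + 483 = 501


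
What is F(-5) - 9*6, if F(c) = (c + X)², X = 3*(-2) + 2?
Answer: 27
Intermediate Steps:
X = -4 (X = -6 + 2 = -4)
F(c) = (-4 + c)² (F(c) = (c - 4)² = (-4 + c)²)
F(-5) - 9*6 = (-4 - 5)² - 9*6 = (-9)² - 54 = 81 - 54 = 27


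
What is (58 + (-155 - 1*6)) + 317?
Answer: 214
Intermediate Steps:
(58 + (-155 - 1*6)) + 317 = (58 + (-155 - 6)) + 317 = (58 - 161) + 317 = -103 + 317 = 214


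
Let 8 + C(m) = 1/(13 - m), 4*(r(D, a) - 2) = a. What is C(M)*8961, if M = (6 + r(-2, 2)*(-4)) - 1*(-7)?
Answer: -707919/10 ≈ -70792.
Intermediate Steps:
r(D, a) = 2 + a/4
M = 3 (M = (6 + (2 + (¼)*2)*(-4)) - 1*(-7) = (6 + (2 + ½)*(-4)) + 7 = (6 + (5/2)*(-4)) + 7 = (6 - 10) + 7 = -4 + 7 = 3)
C(m) = -8 + 1/(13 - m)
C(M)*8961 = ((103 - 8*3)/(-13 + 3))*8961 = ((103 - 24)/(-10))*8961 = -⅒*79*8961 = -79/10*8961 = -707919/10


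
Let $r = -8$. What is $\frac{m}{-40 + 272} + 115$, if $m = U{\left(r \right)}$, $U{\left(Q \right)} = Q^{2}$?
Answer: $\frac{3343}{29} \approx 115.28$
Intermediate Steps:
$m = 64$ ($m = \left(-8\right)^{2} = 64$)
$\frac{m}{-40 + 272} + 115 = \frac{64}{-40 + 272} + 115 = \frac{64}{232} + 115 = 64 \cdot \frac{1}{232} + 115 = \frac{8}{29} + 115 = \frac{3343}{29}$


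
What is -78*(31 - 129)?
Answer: 7644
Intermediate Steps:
-78*(31 - 129) = -78*(-98) = 7644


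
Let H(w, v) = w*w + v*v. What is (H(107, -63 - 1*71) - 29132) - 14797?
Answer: -14524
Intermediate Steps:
H(w, v) = v² + w² (H(w, v) = w² + v² = v² + w²)
(H(107, -63 - 1*71) - 29132) - 14797 = (((-63 - 1*71)² + 107²) - 29132) - 14797 = (((-63 - 71)² + 11449) - 29132) - 14797 = (((-134)² + 11449) - 29132) - 14797 = ((17956 + 11449) - 29132) - 14797 = (29405 - 29132) - 14797 = 273 - 14797 = -14524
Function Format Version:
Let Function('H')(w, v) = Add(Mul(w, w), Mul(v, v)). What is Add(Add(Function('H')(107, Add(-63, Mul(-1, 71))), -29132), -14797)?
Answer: -14524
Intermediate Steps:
Function('H')(w, v) = Add(Pow(v, 2), Pow(w, 2)) (Function('H')(w, v) = Add(Pow(w, 2), Pow(v, 2)) = Add(Pow(v, 2), Pow(w, 2)))
Add(Add(Function('H')(107, Add(-63, Mul(-1, 71))), -29132), -14797) = Add(Add(Add(Pow(Add(-63, Mul(-1, 71)), 2), Pow(107, 2)), -29132), -14797) = Add(Add(Add(Pow(Add(-63, -71), 2), 11449), -29132), -14797) = Add(Add(Add(Pow(-134, 2), 11449), -29132), -14797) = Add(Add(Add(17956, 11449), -29132), -14797) = Add(Add(29405, -29132), -14797) = Add(273, -14797) = -14524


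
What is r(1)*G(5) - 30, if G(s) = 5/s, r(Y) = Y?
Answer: -29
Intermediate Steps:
r(1)*G(5) - 30 = 1*(5/5) - 30 = 1*(5*(1/5)) - 30 = 1*1 - 30 = 1 - 30 = -29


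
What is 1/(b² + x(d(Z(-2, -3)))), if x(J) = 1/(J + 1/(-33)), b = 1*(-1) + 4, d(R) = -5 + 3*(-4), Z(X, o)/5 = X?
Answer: 562/5025 ≈ 0.11184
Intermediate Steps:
Z(X, o) = 5*X
d(R) = -17 (d(R) = -5 - 12 = -17)
b = 3 (b = -1 + 4 = 3)
x(J) = 1/(-1/33 + J) (x(J) = 1/(J - 1/33) = 1/(-1/33 + J))
1/(b² + x(d(Z(-2, -3)))) = 1/(3² + 33/(-1 + 33*(-17))) = 1/(9 + 33/(-1 - 561)) = 1/(9 + 33/(-562)) = 1/(9 + 33*(-1/562)) = 1/(9 - 33/562) = 1/(5025/562) = 562/5025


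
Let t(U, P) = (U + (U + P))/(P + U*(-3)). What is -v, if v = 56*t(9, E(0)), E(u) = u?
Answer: 112/3 ≈ 37.333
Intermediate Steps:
t(U, P) = (P + 2*U)/(P - 3*U) (t(U, P) = (U + (P + U))/(P - 3*U) = (P + 2*U)/(P - 3*U))
v = -112/3 (v = 56*((0 + 2*9)/(0 - 3*9)) = 56*((0 + 18)/(0 - 27)) = 56*(18/(-27)) = 56*(-1/27*18) = 56*(-2/3) = -112/3 ≈ -37.333)
-v = -1*(-112/3) = 112/3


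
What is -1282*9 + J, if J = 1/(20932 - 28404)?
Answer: -86211937/7472 ≈ -11538.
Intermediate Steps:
J = -1/7472 (J = 1/(-7472) = -1/7472 ≈ -0.00013383)
-1282*9 + J = -1282*9 - 1/7472 = -11538 - 1/7472 = -86211937/7472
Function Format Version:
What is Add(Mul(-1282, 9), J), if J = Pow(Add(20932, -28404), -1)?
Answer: Rational(-86211937, 7472) ≈ -11538.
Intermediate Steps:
J = Rational(-1, 7472) (J = Pow(-7472, -1) = Rational(-1, 7472) ≈ -0.00013383)
Add(Mul(-1282, 9), J) = Add(Mul(-1282, 9), Rational(-1, 7472)) = Add(-11538, Rational(-1, 7472)) = Rational(-86211937, 7472)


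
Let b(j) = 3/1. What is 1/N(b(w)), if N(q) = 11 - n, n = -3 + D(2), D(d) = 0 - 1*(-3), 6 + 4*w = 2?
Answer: 1/11 ≈ 0.090909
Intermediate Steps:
w = -1 (w = -3/2 + (¼)*2 = -3/2 + ½ = -1)
D(d) = 3 (D(d) = 0 + 3 = 3)
b(j) = 3 (b(j) = 3*1 = 3)
n = 0 (n = -3 + 3 = 0)
N(q) = 11 (N(q) = 11 - 1*0 = 11 + 0 = 11)
1/N(b(w)) = 1/11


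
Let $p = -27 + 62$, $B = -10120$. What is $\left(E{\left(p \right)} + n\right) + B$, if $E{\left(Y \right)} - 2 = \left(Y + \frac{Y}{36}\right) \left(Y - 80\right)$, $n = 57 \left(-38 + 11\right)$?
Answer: $- \frac{53103}{4} \approx -13276.0$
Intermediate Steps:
$p = 35$
$n = -1539$ ($n = 57 \left(-27\right) = -1539$)
$E{\left(Y \right)} = 2 + \frac{37 Y \left(-80 + Y\right)}{36}$ ($E{\left(Y \right)} = 2 + \left(Y + \frac{Y}{36}\right) \left(Y - 80\right) = 2 + \left(Y + Y \frac{1}{36}\right) \left(-80 + Y\right) = 2 + \left(Y + \frac{Y}{36}\right) \left(-80 + Y\right) = 2 + \frac{37 Y}{36} \left(-80 + Y\right) = 2 + \frac{37 Y \left(-80 + Y\right)}{36}$)
$\left(E{\left(p \right)} + n\right) + B = \left(\left(2 - \frac{25900}{9} + \frac{37 \cdot 35^{2}}{36}\right) - 1539\right) - 10120 = \left(\left(2 - \frac{25900}{9} + \frac{37}{36} \cdot 1225\right) - 1539\right) - 10120 = \left(\left(2 - \frac{25900}{9} + \frac{45325}{36}\right) - 1539\right) - 10120 = \left(- \frac{6467}{4} - 1539\right) - 10120 = - \frac{12623}{4} - 10120 = - \frac{53103}{4}$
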